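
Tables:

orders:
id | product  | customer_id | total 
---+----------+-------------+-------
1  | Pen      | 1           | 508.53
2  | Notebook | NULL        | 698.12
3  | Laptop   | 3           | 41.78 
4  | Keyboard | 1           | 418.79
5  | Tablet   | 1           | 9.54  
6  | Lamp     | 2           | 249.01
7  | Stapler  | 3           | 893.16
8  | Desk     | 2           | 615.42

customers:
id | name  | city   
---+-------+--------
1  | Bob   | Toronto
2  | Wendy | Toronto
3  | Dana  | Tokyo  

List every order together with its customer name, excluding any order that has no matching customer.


INNER JOIN keeps only orders rows whose customer_id matches an id in customers. Walk through each order:
  - order 1 (Pen): customer_id=1 -> matches Bob
  - order 2 (Notebook): customer_id=NULL, no match -> dropped
  - order 3 (Laptop): customer_id=3 -> matches Dana
  - order 4 (Keyboard): customer_id=1 -> matches Bob
  - order 5 (Tablet): customer_id=1 -> matches Bob
  - order 6 (Lamp): customer_id=2 -> matches Wendy
  - order 7 (Stapler): customer_id=3 -> matches Dana
  - order 8 (Desk): customer_id=2 -> matches Wendy
So 1 of 8 rows is dropped.

SQL:
SELECT a.product, b.name AS customer
FROM orders a
INNER JOIN customers b ON a.customer_id = b.id

Result:
product  | customer
---------+---------
Pen      | Bob     
Laptop   | Dana    
Keyboard | Bob     
Tablet   | Bob     
Lamp     | Wendy   
Stapler  | Dana    
Desk     | Wendy   


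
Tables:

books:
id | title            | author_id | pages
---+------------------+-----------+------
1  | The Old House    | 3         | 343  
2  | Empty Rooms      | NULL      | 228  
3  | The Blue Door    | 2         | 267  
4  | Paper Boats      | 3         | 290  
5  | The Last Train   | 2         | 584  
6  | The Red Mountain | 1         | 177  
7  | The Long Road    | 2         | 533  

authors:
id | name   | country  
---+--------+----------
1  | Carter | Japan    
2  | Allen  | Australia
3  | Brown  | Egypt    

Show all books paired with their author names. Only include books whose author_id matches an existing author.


INNER JOIN keeps only books rows whose author_id matches an id in authors. Walk through each book:
  - book 1 (The Old House): author_id=3 -> matches Brown
  - book 2 (Empty Rooms): author_id=NULL, no match -> dropped
  - book 3 (The Blue Door): author_id=2 -> matches Allen
  - book 4 (Paper Boats): author_id=3 -> matches Brown
  - book 5 (The Last Train): author_id=2 -> matches Allen
  - book 6 (The Red Mountain): author_id=1 -> matches Carter
  - book 7 (The Long Road): author_id=2 -> matches Allen
So 1 of 7 rows is dropped.

SQL:
SELECT a.title, b.name AS author
FROM books a
INNER JOIN authors b ON a.author_id = b.id

Result:
title            | author
-----------------+-------
The Old House    | Brown 
The Blue Door    | Allen 
Paper Boats      | Brown 
The Last Train   | Allen 
The Red Mountain | Carter
The Long Road    | Allen 


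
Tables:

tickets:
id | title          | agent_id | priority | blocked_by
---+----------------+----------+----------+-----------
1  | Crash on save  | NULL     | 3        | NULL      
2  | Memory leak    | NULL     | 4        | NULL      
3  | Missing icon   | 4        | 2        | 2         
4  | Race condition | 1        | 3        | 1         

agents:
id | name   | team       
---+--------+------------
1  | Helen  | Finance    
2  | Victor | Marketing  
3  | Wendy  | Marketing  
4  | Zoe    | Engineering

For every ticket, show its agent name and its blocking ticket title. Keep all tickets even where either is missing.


Two LEFT JOINs from the same base table tickets: one to agents via agent_id, one to tickets itself via blocked_by. Both are LEFT so every ticket is preserved.
Match against agents:
  - ticket 1 (Crash on save): agent_id=NULL, no match -> kept with NULL
  - ticket 2 (Memory leak): agent_id=NULL, no match -> kept with NULL
  - ticket 3 (Missing icon): agent_id=4 -> matches Zoe
  - ticket 4 (Race condition): agent_id=1 -> matches Helen
Match against tickets (self):
  - ticket 1 (Crash on save): blocked_by=NULL -> NULL
  - ticket 2 (Memory leak): blocked_by=NULL -> NULL
  - ticket 3 (Missing icon): blocked_by=2 -> Memory leak
  - ticket 4 (Race condition): blocked_by=1 -> Crash on save

SQL:
SELECT a.title, b.name AS agent, c.title AS blocked_by
FROM tickets a
LEFT JOIN agents b ON a.agent_id = b.id
LEFT JOIN tickets c ON a.blocked_by = c.id

Result:
title          | agent | blocked_by   
---------------+-------+--------------
Crash on save  | NULL  | NULL         
Memory leak    | NULL  | NULL         
Missing icon   | Zoe   | Memory leak  
Race condition | Helen | Crash on save


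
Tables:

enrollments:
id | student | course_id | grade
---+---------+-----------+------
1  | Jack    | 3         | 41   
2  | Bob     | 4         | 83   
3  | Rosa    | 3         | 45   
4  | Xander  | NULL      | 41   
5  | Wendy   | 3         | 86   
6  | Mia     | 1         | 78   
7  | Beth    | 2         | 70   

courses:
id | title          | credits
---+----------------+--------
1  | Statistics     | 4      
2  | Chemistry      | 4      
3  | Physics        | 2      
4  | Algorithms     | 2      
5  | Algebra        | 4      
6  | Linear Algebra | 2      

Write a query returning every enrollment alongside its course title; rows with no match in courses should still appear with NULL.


LEFT JOIN keeps every row from enrollments (the left table); where course_id has no match in courses, the course columns become NULL. Walk through each enrollment:
  - enrollment 1 (Jack): course_id=3 -> matches Physics
  - enrollment 2 (Bob): course_id=4 -> matches Algorithms
  - enrollment 3 (Rosa): course_id=3 -> matches Physics
  - enrollment 4 (Xander): course_id=NULL, no match -> kept with NULL
  - enrollment 5 (Wendy): course_id=3 -> matches Physics
  - enrollment 6 (Mia): course_id=1 -> matches Statistics
  - enrollment 7 (Beth): course_id=2 -> matches Chemistry
All 7 rows appear; 1 has NULL course.

SQL:
SELECT a.student, b.title AS course
FROM enrollments a
LEFT JOIN courses b ON a.course_id = b.id

Result:
student | course    
--------+-----------
Jack    | Physics   
Bob     | Algorithms
Rosa    | Physics   
Xander  | NULL      
Wendy   | Physics   
Mia     | Statistics
Beth    | Chemistry 


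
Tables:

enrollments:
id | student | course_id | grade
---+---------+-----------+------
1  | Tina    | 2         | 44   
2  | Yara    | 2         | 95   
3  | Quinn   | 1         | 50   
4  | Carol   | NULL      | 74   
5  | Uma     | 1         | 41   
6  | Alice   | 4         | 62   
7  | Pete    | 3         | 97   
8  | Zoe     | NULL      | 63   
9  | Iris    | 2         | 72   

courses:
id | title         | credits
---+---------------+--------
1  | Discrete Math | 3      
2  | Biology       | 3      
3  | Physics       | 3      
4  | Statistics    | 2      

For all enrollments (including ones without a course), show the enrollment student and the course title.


LEFT JOIN keeps every row from enrollments (the left table); where course_id has no match in courses, the course columns become NULL. Walk through each enrollment:
  - enrollment 1 (Tina): course_id=2 -> matches Biology
  - enrollment 2 (Yara): course_id=2 -> matches Biology
  - enrollment 3 (Quinn): course_id=1 -> matches Discrete Math
  - enrollment 4 (Carol): course_id=NULL, no match -> kept with NULL
  - enrollment 5 (Uma): course_id=1 -> matches Discrete Math
  - enrollment 6 (Alice): course_id=4 -> matches Statistics
  - enrollment 7 (Pete): course_id=3 -> matches Physics
  - enrollment 8 (Zoe): course_id=NULL, no match -> kept with NULL
  - enrollment 9 (Iris): course_id=2 -> matches Biology
All 9 rows appear; 2 have NULL course.

SQL:
SELECT a.student, b.title AS course
FROM enrollments a
LEFT JOIN courses b ON a.course_id = b.id

Result:
student | course       
--------+--------------
Tina    | Biology      
Yara    | Biology      
Quinn   | Discrete Math
Carol   | NULL         
Uma     | Discrete Math
Alice   | Statistics   
Pete    | Physics      
Zoe     | NULL         
Iris    | Biology      


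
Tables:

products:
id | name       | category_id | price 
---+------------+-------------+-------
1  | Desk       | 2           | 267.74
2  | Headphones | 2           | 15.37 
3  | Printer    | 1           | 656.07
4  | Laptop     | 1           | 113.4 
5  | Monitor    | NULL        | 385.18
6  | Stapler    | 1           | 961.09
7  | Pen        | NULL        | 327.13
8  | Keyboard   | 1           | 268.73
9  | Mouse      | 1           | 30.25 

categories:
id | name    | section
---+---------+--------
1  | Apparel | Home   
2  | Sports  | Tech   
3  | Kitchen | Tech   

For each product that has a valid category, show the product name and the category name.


INNER JOIN keeps only products rows whose category_id matches an id in categories. Walk through each product:
  - product 1 (Desk): category_id=2 -> matches Sports
  - product 2 (Headphones): category_id=2 -> matches Sports
  - product 3 (Printer): category_id=1 -> matches Apparel
  - product 4 (Laptop): category_id=1 -> matches Apparel
  - product 5 (Monitor): category_id=NULL, no match -> dropped
  - product 6 (Stapler): category_id=1 -> matches Apparel
  - product 7 (Pen): category_id=NULL, no match -> dropped
  - product 8 (Keyboard): category_id=1 -> matches Apparel
  - product 9 (Mouse): category_id=1 -> matches Apparel
So 2 of 9 rows are dropped.

SQL:
SELECT a.name, b.name AS category
FROM products a
INNER JOIN categories b ON a.category_id = b.id

Result:
name       | category
-----------+---------
Desk       | Sports  
Headphones | Sports  
Printer    | Apparel 
Laptop     | Apparel 
Stapler    | Apparel 
Keyboard   | Apparel 
Mouse      | Apparel 


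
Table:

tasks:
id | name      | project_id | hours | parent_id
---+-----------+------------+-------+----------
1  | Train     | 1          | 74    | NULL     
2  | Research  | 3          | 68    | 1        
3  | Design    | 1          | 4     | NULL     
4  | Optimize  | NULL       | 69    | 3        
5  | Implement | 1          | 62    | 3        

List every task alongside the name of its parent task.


This is a self-join: tasks is joined to a second copy of itself, matching each row's parent_id to another row's id. Use LEFT JOIN so rows with parent_id=NULL are kept.
  - task 1 (Train): parent_id=NULL -> NULL
  - task 2 (Research): parent_id=1 -> Train
  - task 3 (Design): parent_id=NULL -> NULL
  - task 4 (Optimize): parent_id=3 -> Design
  - task 5 (Implement): parent_id=3 -> Design

SQL:
SELECT a.name AS item, b.name AS parent
FROM tasks a
LEFT JOIN tasks b ON a.parent_id = b.id

Result:
item      | parent
----------+-------
Train     | NULL  
Research  | Train 
Design    | NULL  
Optimize  | Design
Implement | Design


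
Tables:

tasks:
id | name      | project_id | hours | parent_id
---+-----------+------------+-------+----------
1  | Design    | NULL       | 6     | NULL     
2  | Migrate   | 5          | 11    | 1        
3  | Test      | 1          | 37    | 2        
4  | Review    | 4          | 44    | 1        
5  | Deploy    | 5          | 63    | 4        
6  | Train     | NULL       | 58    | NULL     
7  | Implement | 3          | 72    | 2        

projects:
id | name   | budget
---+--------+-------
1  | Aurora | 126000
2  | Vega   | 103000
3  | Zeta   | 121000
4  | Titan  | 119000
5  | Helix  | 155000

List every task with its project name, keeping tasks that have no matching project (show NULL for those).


LEFT JOIN keeps every row from tasks (the left table); where project_id has no match in projects, the project columns become NULL. Walk through each task:
  - task 1 (Design): project_id=NULL, no match -> kept with NULL
  - task 2 (Migrate): project_id=5 -> matches Helix
  - task 3 (Test): project_id=1 -> matches Aurora
  - task 4 (Review): project_id=4 -> matches Titan
  - task 5 (Deploy): project_id=5 -> matches Helix
  - task 6 (Train): project_id=NULL, no match -> kept with NULL
  - task 7 (Implement): project_id=3 -> matches Zeta
All 7 rows appear; 2 have NULL project.

SQL:
SELECT a.name, b.name AS project
FROM tasks a
LEFT JOIN projects b ON a.project_id = b.id

Result:
name      | project
----------+--------
Design    | NULL   
Migrate   | Helix  
Test      | Aurora 
Review    | Titan  
Deploy    | Helix  
Train     | NULL   
Implement | Zeta   


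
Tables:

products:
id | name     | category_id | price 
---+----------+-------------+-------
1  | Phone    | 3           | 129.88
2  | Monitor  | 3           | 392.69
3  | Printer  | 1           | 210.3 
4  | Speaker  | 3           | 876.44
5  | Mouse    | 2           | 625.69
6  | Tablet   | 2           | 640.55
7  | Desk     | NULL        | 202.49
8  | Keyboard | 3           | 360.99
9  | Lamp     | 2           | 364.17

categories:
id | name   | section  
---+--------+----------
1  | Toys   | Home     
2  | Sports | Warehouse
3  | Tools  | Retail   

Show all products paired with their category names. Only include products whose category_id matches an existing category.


INNER JOIN keeps only products rows whose category_id matches an id in categories. Walk through each product:
  - product 1 (Phone): category_id=3 -> matches Tools
  - product 2 (Monitor): category_id=3 -> matches Tools
  - product 3 (Printer): category_id=1 -> matches Toys
  - product 4 (Speaker): category_id=3 -> matches Tools
  - product 5 (Mouse): category_id=2 -> matches Sports
  - product 6 (Tablet): category_id=2 -> matches Sports
  - product 7 (Desk): category_id=NULL, no match -> dropped
  - product 8 (Keyboard): category_id=3 -> matches Tools
  - product 9 (Lamp): category_id=2 -> matches Sports
So 1 of 9 rows is dropped.

SQL:
SELECT a.name, b.name AS category
FROM products a
INNER JOIN categories b ON a.category_id = b.id

Result:
name     | category
---------+---------
Phone    | Tools   
Monitor  | Tools   
Printer  | Toys    
Speaker  | Tools   
Mouse    | Sports  
Tablet   | Sports  
Keyboard | Tools   
Lamp     | Sports  


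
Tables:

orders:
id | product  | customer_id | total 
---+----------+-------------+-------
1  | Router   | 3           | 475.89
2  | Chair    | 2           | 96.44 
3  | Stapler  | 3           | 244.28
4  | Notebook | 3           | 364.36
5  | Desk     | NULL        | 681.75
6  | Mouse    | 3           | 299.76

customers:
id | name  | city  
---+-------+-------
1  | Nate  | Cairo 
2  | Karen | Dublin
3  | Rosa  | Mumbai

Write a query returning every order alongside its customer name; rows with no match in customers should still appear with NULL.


LEFT JOIN keeps every row from orders (the left table); where customer_id has no match in customers, the customer columns become NULL. Walk through each order:
  - order 1 (Router): customer_id=3 -> matches Rosa
  - order 2 (Chair): customer_id=2 -> matches Karen
  - order 3 (Stapler): customer_id=3 -> matches Rosa
  - order 4 (Notebook): customer_id=3 -> matches Rosa
  - order 5 (Desk): customer_id=NULL, no match -> kept with NULL
  - order 6 (Mouse): customer_id=3 -> matches Rosa
All 6 rows appear; 1 has NULL customer.

SQL:
SELECT a.product, b.name AS customer
FROM orders a
LEFT JOIN customers b ON a.customer_id = b.id

Result:
product  | customer
---------+---------
Router   | Rosa    
Chair    | Karen   
Stapler  | Rosa    
Notebook | Rosa    
Desk     | NULL    
Mouse    | Rosa    


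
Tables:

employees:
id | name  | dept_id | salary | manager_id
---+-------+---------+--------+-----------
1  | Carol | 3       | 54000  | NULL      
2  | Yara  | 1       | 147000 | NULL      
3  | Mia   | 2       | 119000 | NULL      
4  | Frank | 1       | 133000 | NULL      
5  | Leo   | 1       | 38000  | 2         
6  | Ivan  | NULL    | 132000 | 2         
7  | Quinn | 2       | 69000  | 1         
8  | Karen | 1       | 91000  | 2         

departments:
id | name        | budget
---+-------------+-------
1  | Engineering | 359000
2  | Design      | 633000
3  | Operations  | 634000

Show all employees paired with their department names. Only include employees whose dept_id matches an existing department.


INNER JOIN keeps only employees rows whose dept_id matches an id in departments. Walk through each employee:
  - employee 1 (Carol): dept_id=3 -> matches Operations
  - employee 2 (Yara): dept_id=1 -> matches Engineering
  - employee 3 (Mia): dept_id=2 -> matches Design
  - employee 4 (Frank): dept_id=1 -> matches Engineering
  - employee 5 (Leo): dept_id=1 -> matches Engineering
  - employee 6 (Ivan): dept_id=NULL, no match -> dropped
  - employee 7 (Quinn): dept_id=2 -> matches Design
  - employee 8 (Karen): dept_id=1 -> matches Engineering
So 1 of 8 rows is dropped.

SQL:
SELECT a.name, b.name AS department
FROM employees a
INNER JOIN departments b ON a.dept_id = b.id

Result:
name  | department 
------+------------
Carol | Operations 
Yara  | Engineering
Mia   | Design     
Frank | Engineering
Leo   | Engineering
Quinn | Design     
Karen | Engineering


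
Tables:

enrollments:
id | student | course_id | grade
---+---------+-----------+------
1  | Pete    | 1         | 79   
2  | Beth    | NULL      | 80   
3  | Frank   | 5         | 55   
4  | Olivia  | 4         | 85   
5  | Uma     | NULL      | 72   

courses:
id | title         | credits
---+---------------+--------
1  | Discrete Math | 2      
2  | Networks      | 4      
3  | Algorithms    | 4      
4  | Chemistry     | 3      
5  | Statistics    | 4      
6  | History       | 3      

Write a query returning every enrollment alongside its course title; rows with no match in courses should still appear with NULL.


LEFT JOIN keeps every row from enrollments (the left table); where course_id has no match in courses, the course columns become NULL. Walk through each enrollment:
  - enrollment 1 (Pete): course_id=1 -> matches Discrete Math
  - enrollment 2 (Beth): course_id=NULL, no match -> kept with NULL
  - enrollment 3 (Frank): course_id=5 -> matches Statistics
  - enrollment 4 (Olivia): course_id=4 -> matches Chemistry
  - enrollment 5 (Uma): course_id=NULL, no match -> kept with NULL
All 5 rows appear; 2 have NULL course.

SQL:
SELECT a.student, b.title AS course
FROM enrollments a
LEFT JOIN courses b ON a.course_id = b.id

Result:
student | course       
--------+--------------
Pete    | Discrete Math
Beth    | NULL         
Frank   | Statistics   
Olivia  | Chemistry    
Uma     | NULL         


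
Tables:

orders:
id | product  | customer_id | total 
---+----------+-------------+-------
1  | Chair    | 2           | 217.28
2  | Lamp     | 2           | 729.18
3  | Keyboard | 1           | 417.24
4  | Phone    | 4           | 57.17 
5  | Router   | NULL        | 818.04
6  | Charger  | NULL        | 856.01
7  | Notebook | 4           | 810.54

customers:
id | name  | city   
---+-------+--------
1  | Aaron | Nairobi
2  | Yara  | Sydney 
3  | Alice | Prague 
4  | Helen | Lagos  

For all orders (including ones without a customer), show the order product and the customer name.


LEFT JOIN keeps every row from orders (the left table); where customer_id has no match in customers, the customer columns become NULL. Walk through each order:
  - order 1 (Chair): customer_id=2 -> matches Yara
  - order 2 (Lamp): customer_id=2 -> matches Yara
  - order 3 (Keyboard): customer_id=1 -> matches Aaron
  - order 4 (Phone): customer_id=4 -> matches Helen
  - order 5 (Router): customer_id=NULL, no match -> kept with NULL
  - order 6 (Charger): customer_id=NULL, no match -> kept with NULL
  - order 7 (Notebook): customer_id=4 -> matches Helen
All 7 rows appear; 2 have NULL customer.

SQL:
SELECT a.product, b.name AS customer
FROM orders a
LEFT JOIN customers b ON a.customer_id = b.id

Result:
product  | customer
---------+---------
Chair    | Yara    
Lamp     | Yara    
Keyboard | Aaron   
Phone    | Helen   
Router   | NULL    
Charger  | NULL    
Notebook | Helen   


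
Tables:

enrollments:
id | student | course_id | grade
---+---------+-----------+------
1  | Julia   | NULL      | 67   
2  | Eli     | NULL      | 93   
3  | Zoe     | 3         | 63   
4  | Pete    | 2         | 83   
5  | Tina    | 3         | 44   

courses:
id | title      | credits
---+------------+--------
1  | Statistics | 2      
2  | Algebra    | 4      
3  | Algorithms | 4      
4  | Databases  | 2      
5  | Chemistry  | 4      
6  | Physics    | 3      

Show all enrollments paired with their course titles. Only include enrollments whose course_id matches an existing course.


INNER JOIN keeps only enrollments rows whose course_id matches an id in courses. Walk through each enrollment:
  - enrollment 1 (Julia): course_id=NULL, no match -> dropped
  - enrollment 2 (Eli): course_id=NULL, no match -> dropped
  - enrollment 3 (Zoe): course_id=3 -> matches Algorithms
  - enrollment 4 (Pete): course_id=2 -> matches Algebra
  - enrollment 5 (Tina): course_id=3 -> matches Algorithms
So 2 of 5 rows are dropped.

SQL:
SELECT a.student, b.title AS course
FROM enrollments a
INNER JOIN courses b ON a.course_id = b.id

Result:
student | course    
--------+-----------
Zoe     | Algorithms
Pete    | Algebra   
Tina    | Algorithms


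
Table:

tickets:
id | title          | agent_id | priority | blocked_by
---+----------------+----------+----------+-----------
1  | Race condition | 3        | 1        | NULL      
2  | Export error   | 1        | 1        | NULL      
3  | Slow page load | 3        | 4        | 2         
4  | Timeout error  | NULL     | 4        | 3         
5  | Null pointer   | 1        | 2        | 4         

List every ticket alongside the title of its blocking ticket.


This is a self-join: tickets is joined to a second copy of itself, matching each row's blocked_by to another row's id. Use LEFT JOIN so rows with blocked_by=NULL are kept.
  - ticket 1 (Race condition): blocked_by=NULL -> NULL
  - ticket 2 (Export error): blocked_by=NULL -> NULL
  - ticket 3 (Slow page load): blocked_by=2 -> Export error
  - ticket 4 (Timeout error): blocked_by=3 -> Slow page load
  - ticket 5 (Null pointer): blocked_by=4 -> Timeout error

SQL:
SELECT a.title AS item, b.title AS blocked_by
FROM tickets a
LEFT JOIN tickets b ON a.blocked_by = b.id

Result:
item           | blocked_by    
---------------+---------------
Race condition | NULL          
Export error   | NULL          
Slow page load | Export error  
Timeout error  | Slow page load
Null pointer   | Timeout error 


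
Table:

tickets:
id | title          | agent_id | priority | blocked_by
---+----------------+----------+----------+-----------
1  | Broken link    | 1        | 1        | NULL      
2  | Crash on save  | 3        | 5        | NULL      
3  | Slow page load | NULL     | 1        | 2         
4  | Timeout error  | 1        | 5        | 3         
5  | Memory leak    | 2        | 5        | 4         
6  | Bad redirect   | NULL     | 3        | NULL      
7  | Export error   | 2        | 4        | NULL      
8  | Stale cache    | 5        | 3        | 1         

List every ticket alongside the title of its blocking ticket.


This is a self-join: tickets is joined to a second copy of itself, matching each row's blocked_by to another row's id. Use LEFT JOIN so rows with blocked_by=NULL are kept.
  - ticket 1 (Broken link): blocked_by=NULL -> NULL
  - ticket 2 (Crash on save): blocked_by=NULL -> NULL
  - ticket 3 (Slow page load): blocked_by=2 -> Crash on save
  - ticket 4 (Timeout error): blocked_by=3 -> Slow page load
  - ticket 5 (Memory leak): blocked_by=4 -> Timeout error
  - ticket 6 (Bad redirect): blocked_by=NULL -> NULL
  - ticket 7 (Export error): blocked_by=NULL -> NULL
  - ticket 8 (Stale cache): blocked_by=1 -> Broken link

SQL:
SELECT a.title AS item, b.title AS blocked_by
FROM tickets a
LEFT JOIN tickets b ON a.blocked_by = b.id

Result:
item           | blocked_by    
---------------+---------------
Broken link    | NULL          
Crash on save  | NULL          
Slow page load | Crash on save 
Timeout error  | Slow page load
Memory leak    | Timeout error 
Bad redirect   | NULL          
Export error   | NULL          
Stale cache    | Broken link   


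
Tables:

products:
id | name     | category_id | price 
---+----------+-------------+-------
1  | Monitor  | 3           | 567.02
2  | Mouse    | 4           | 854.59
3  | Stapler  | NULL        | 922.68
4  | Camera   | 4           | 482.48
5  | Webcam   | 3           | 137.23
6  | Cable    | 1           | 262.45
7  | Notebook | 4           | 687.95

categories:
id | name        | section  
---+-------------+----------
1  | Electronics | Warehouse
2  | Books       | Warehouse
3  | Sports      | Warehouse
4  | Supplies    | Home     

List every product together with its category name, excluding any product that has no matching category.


INNER JOIN keeps only products rows whose category_id matches an id in categories. Walk through each product:
  - product 1 (Monitor): category_id=3 -> matches Sports
  - product 2 (Mouse): category_id=4 -> matches Supplies
  - product 3 (Stapler): category_id=NULL, no match -> dropped
  - product 4 (Camera): category_id=4 -> matches Supplies
  - product 5 (Webcam): category_id=3 -> matches Sports
  - product 6 (Cable): category_id=1 -> matches Electronics
  - product 7 (Notebook): category_id=4 -> matches Supplies
So 1 of 7 rows is dropped.

SQL:
SELECT a.name, b.name AS category
FROM products a
INNER JOIN categories b ON a.category_id = b.id

Result:
name     | category   
---------+------------
Monitor  | Sports     
Mouse    | Supplies   
Camera   | Supplies   
Webcam   | Sports     
Cable    | Electronics
Notebook | Supplies   


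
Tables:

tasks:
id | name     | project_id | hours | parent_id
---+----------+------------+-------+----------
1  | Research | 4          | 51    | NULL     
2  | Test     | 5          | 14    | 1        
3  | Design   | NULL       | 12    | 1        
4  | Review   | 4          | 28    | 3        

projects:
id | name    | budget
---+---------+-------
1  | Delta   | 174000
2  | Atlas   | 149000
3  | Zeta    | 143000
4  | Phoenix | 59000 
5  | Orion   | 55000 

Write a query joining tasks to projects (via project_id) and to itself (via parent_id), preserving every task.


Two LEFT JOINs from the same base table tasks: one to projects via project_id, one to tasks itself via parent_id. Both are LEFT so every task is preserved.
Match against projects:
  - task 1 (Research): project_id=4 -> matches Phoenix
  - task 2 (Test): project_id=5 -> matches Orion
  - task 3 (Design): project_id=NULL, no match -> kept with NULL
  - task 4 (Review): project_id=4 -> matches Phoenix
Match against tasks (self):
  - task 1 (Research): parent_id=NULL -> NULL
  - task 2 (Test): parent_id=1 -> Research
  - task 3 (Design): parent_id=1 -> Research
  - task 4 (Review): parent_id=3 -> Design

SQL:
SELECT a.name, b.name AS project, c.name AS parent
FROM tasks a
LEFT JOIN projects b ON a.project_id = b.id
LEFT JOIN tasks c ON a.parent_id = c.id

Result:
name     | project | parent  
---------+---------+---------
Research | Phoenix | NULL    
Test     | Orion   | Research
Design   | NULL    | Research
Review   | Phoenix | Design  


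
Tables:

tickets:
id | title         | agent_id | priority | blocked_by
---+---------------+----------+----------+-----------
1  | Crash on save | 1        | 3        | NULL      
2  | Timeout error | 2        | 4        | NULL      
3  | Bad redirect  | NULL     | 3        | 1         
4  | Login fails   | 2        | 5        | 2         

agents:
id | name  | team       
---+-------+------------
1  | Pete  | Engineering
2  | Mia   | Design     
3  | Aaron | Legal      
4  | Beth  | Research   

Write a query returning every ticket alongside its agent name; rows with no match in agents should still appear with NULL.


LEFT JOIN keeps every row from tickets (the left table); where agent_id has no match in agents, the agent columns become NULL. Walk through each ticket:
  - ticket 1 (Crash on save): agent_id=1 -> matches Pete
  - ticket 2 (Timeout error): agent_id=2 -> matches Mia
  - ticket 3 (Bad redirect): agent_id=NULL, no match -> kept with NULL
  - ticket 4 (Login fails): agent_id=2 -> matches Mia
All 4 rows appear; 1 has NULL agent.

SQL:
SELECT a.title, b.name AS agent
FROM tickets a
LEFT JOIN agents b ON a.agent_id = b.id

Result:
title         | agent
--------------+------
Crash on save | Pete 
Timeout error | Mia  
Bad redirect  | NULL 
Login fails   | Mia  


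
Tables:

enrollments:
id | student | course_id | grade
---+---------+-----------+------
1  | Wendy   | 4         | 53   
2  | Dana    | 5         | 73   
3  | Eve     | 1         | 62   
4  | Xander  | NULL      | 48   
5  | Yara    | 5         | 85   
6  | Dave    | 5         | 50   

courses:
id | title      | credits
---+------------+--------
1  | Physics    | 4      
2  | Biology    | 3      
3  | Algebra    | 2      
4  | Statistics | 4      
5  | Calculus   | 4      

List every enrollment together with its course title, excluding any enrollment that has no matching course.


INNER JOIN keeps only enrollments rows whose course_id matches an id in courses. Walk through each enrollment:
  - enrollment 1 (Wendy): course_id=4 -> matches Statistics
  - enrollment 2 (Dana): course_id=5 -> matches Calculus
  - enrollment 3 (Eve): course_id=1 -> matches Physics
  - enrollment 4 (Xander): course_id=NULL, no match -> dropped
  - enrollment 5 (Yara): course_id=5 -> matches Calculus
  - enrollment 6 (Dave): course_id=5 -> matches Calculus
So 1 of 6 rows is dropped.

SQL:
SELECT a.student, b.title AS course
FROM enrollments a
INNER JOIN courses b ON a.course_id = b.id

Result:
student | course    
--------+-----------
Wendy   | Statistics
Dana    | Calculus  
Eve     | Physics   
Yara    | Calculus  
Dave    | Calculus  


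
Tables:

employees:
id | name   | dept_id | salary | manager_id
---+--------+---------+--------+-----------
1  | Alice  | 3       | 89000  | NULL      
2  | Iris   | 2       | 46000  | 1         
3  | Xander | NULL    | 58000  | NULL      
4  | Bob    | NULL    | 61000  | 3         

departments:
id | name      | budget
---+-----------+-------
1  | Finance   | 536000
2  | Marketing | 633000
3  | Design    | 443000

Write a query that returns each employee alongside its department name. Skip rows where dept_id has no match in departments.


INNER JOIN keeps only employees rows whose dept_id matches an id in departments. Walk through each employee:
  - employee 1 (Alice): dept_id=3 -> matches Design
  - employee 2 (Iris): dept_id=2 -> matches Marketing
  - employee 3 (Xander): dept_id=NULL, no match -> dropped
  - employee 4 (Bob): dept_id=NULL, no match -> dropped
So 2 of 4 rows are dropped.

SQL:
SELECT a.name, b.name AS department
FROM employees a
INNER JOIN departments b ON a.dept_id = b.id

Result:
name  | department
------+-----------
Alice | Design    
Iris  | Marketing 


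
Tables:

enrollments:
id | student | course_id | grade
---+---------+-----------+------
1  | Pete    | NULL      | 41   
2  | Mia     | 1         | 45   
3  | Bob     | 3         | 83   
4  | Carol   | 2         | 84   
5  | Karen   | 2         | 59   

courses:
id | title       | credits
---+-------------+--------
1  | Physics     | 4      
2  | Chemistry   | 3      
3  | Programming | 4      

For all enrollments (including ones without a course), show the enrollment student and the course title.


LEFT JOIN keeps every row from enrollments (the left table); where course_id has no match in courses, the course columns become NULL. Walk through each enrollment:
  - enrollment 1 (Pete): course_id=NULL, no match -> kept with NULL
  - enrollment 2 (Mia): course_id=1 -> matches Physics
  - enrollment 3 (Bob): course_id=3 -> matches Programming
  - enrollment 4 (Carol): course_id=2 -> matches Chemistry
  - enrollment 5 (Karen): course_id=2 -> matches Chemistry
All 5 rows appear; 1 has NULL course.

SQL:
SELECT a.student, b.title AS course
FROM enrollments a
LEFT JOIN courses b ON a.course_id = b.id

Result:
student | course     
--------+------------
Pete    | NULL       
Mia     | Physics    
Bob     | Programming
Carol   | Chemistry  
Karen   | Chemistry  


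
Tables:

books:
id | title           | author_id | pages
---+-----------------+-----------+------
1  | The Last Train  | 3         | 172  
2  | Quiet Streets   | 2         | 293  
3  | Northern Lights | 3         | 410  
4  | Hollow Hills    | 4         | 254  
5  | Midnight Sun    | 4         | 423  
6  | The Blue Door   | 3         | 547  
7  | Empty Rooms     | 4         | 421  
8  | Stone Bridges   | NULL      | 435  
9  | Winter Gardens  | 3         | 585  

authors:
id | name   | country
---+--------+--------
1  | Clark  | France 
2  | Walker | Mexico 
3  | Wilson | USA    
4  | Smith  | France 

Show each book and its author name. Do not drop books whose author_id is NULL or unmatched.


LEFT JOIN keeps every row from books (the left table); where author_id has no match in authors, the author columns become NULL. Walk through each book:
  - book 1 (The Last Train): author_id=3 -> matches Wilson
  - book 2 (Quiet Streets): author_id=2 -> matches Walker
  - book 3 (Northern Lights): author_id=3 -> matches Wilson
  - book 4 (Hollow Hills): author_id=4 -> matches Smith
  - book 5 (Midnight Sun): author_id=4 -> matches Smith
  - book 6 (The Blue Door): author_id=3 -> matches Wilson
  - book 7 (Empty Rooms): author_id=4 -> matches Smith
  - book 8 (Stone Bridges): author_id=NULL, no match -> kept with NULL
  - book 9 (Winter Gardens): author_id=3 -> matches Wilson
All 9 rows appear; 1 has NULL author.

SQL:
SELECT a.title, b.name AS author
FROM books a
LEFT JOIN authors b ON a.author_id = b.id

Result:
title           | author
----------------+-------
The Last Train  | Wilson
Quiet Streets   | Walker
Northern Lights | Wilson
Hollow Hills    | Smith 
Midnight Sun    | Smith 
The Blue Door   | Wilson
Empty Rooms     | Smith 
Stone Bridges   | NULL  
Winter Gardens  | Wilson


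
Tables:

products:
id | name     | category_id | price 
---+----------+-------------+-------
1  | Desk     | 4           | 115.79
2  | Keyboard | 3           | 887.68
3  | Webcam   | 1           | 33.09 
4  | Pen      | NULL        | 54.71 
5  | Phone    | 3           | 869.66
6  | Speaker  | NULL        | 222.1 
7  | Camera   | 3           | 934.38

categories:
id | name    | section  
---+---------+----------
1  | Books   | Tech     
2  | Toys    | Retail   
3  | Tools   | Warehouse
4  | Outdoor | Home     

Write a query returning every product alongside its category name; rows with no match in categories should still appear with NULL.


LEFT JOIN keeps every row from products (the left table); where category_id has no match in categories, the category columns become NULL. Walk through each product:
  - product 1 (Desk): category_id=4 -> matches Outdoor
  - product 2 (Keyboard): category_id=3 -> matches Tools
  - product 3 (Webcam): category_id=1 -> matches Books
  - product 4 (Pen): category_id=NULL, no match -> kept with NULL
  - product 5 (Phone): category_id=3 -> matches Tools
  - product 6 (Speaker): category_id=NULL, no match -> kept with NULL
  - product 7 (Camera): category_id=3 -> matches Tools
All 7 rows appear; 2 have NULL category.

SQL:
SELECT a.name, b.name AS category
FROM products a
LEFT JOIN categories b ON a.category_id = b.id

Result:
name     | category
---------+---------
Desk     | Outdoor 
Keyboard | Tools   
Webcam   | Books   
Pen      | NULL    
Phone    | Tools   
Speaker  | NULL    
Camera   | Tools   


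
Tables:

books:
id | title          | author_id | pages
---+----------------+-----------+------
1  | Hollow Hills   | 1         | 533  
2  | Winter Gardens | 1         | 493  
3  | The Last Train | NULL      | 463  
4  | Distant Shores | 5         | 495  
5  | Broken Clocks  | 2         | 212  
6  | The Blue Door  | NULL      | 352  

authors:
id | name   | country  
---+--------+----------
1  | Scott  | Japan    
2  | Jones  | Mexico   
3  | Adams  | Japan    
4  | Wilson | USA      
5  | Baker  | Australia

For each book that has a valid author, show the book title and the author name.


INNER JOIN keeps only books rows whose author_id matches an id in authors. Walk through each book:
  - book 1 (Hollow Hills): author_id=1 -> matches Scott
  - book 2 (Winter Gardens): author_id=1 -> matches Scott
  - book 3 (The Last Train): author_id=NULL, no match -> dropped
  - book 4 (Distant Shores): author_id=5 -> matches Baker
  - book 5 (Broken Clocks): author_id=2 -> matches Jones
  - book 6 (The Blue Door): author_id=NULL, no match -> dropped
So 2 of 6 rows are dropped.

SQL:
SELECT a.title, b.name AS author
FROM books a
INNER JOIN authors b ON a.author_id = b.id

Result:
title          | author
---------------+-------
Hollow Hills   | Scott 
Winter Gardens | Scott 
Distant Shores | Baker 
Broken Clocks  | Jones 


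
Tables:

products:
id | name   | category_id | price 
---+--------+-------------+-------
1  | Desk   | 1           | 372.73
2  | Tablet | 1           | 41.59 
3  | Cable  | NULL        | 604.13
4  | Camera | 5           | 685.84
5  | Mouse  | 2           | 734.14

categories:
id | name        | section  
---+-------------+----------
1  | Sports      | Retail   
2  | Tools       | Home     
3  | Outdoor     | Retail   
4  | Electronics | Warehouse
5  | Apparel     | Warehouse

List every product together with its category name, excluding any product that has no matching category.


INNER JOIN keeps only products rows whose category_id matches an id in categories. Walk through each product:
  - product 1 (Desk): category_id=1 -> matches Sports
  - product 2 (Tablet): category_id=1 -> matches Sports
  - product 3 (Cable): category_id=NULL, no match -> dropped
  - product 4 (Camera): category_id=5 -> matches Apparel
  - product 5 (Mouse): category_id=2 -> matches Tools
So 1 of 5 rows is dropped.

SQL:
SELECT a.name, b.name AS category
FROM products a
INNER JOIN categories b ON a.category_id = b.id

Result:
name   | category
-------+---------
Desk   | Sports  
Tablet | Sports  
Camera | Apparel 
Mouse  | Tools   


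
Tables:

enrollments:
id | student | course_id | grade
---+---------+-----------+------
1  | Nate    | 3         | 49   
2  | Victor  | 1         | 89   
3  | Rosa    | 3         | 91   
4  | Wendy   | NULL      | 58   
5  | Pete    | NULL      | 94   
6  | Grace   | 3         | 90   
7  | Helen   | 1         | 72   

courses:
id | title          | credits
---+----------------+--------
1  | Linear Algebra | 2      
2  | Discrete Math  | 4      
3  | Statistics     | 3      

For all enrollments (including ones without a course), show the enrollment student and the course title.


LEFT JOIN keeps every row from enrollments (the left table); where course_id has no match in courses, the course columns become NULL. Walk through each enrollment:
  - enrollment 1 (Nate): course_id=3 -> matches Statistics
  - enrollment 2 (Victor): course_id=1 -> matches Linear Algebra
  - enrollment 3 (Rosa): course_id=3 -> matches Statistics
  - enrollment 4 (Wendy): course_id=NULL, no match -> kept with NULL
  - enrollment 5 (Pete): course_id=NULL, no match -> kept with NULL
  - enrollment 6 (Grace): course_id=3 -> matches Statistics
  - enrollment 7 (Helen): course_id=1 -> matches Linear Algebra
All 7 rows appear; 2 have NULL course.

SQL:
SELECT a.student, b.title AS course
FROM enrollments a
LEFT JOIN courses b ON a.course_id = b.id

Result:
student | course        
--------+---------------
Nate    | Statistics    
Victor  | Linear Algebra
Rosa    | Statistics    
Wendy   | NULL          
Pete    | NULL          
Grace   | Statistics    
Helen   | Linear Algebra


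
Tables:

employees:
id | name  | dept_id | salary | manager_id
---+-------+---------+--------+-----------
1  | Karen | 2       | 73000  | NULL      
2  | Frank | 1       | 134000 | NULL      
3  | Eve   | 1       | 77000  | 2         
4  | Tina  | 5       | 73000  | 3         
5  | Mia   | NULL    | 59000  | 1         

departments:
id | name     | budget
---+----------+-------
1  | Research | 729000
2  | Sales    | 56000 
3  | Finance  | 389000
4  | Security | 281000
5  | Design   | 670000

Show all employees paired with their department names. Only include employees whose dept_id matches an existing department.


INNER JOIN keeps only employees rows whose dept_id matches an id in departments. Walk through each employee:
  - employee 1 (Karen): dept_id=2 -> matches Sales
  - employee 2 (Frank): dept_id=1 -> matches Research
  - employee 3 (Eve): dept_id=1 -> matches Research
  - employee 4 (Tina): dept_id=5 -> matches Design
  - employee 5 (Mia): dept_id=NULL, no match -> dropped
So 1 of 5 rows is dropped.

SQL:
SELECT a.name, b.name AS department
FROM employees a
INNER JOIN departments b ON a.dept_id = b.id

Result:
name  | department
------+-----------
Karen | Sales     
Frank | Research  
Eve   | Research  
Tina  | Design    
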